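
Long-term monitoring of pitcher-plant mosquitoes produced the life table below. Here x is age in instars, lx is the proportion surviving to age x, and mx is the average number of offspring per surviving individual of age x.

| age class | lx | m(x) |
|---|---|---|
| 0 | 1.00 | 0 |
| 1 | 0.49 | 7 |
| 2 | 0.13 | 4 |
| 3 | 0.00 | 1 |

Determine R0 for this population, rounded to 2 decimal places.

lx·mx by age: 0, 3.43, 0.52, 0
R0 = Σ lx·mx = 3.95 → 3.95

3.95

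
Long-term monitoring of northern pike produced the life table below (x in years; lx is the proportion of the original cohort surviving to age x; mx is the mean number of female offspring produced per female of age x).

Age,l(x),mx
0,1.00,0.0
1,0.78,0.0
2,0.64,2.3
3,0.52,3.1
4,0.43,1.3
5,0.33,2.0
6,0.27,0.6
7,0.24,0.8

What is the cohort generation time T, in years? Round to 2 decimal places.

3.36

lx·mx: 0, 0, 1.472, 1.612, 0.559, 0.66, 0.162, 0.192 → R0 = 4.657
x·lx·mx: 0, 0, 2.944, 4.836, 2.236, 3.3, 0.972, 1.344 → Σ = 15.632
T = 15.632 / 4.657 = 3.356667… → 3.36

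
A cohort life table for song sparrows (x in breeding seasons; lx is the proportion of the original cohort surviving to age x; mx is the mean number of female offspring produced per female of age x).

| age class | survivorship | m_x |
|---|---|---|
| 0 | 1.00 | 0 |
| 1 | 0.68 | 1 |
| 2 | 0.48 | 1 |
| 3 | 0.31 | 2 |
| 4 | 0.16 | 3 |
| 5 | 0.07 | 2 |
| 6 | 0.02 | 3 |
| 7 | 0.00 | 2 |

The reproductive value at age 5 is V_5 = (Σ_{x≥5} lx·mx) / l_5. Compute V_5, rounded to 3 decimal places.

2.857

lx·mx for x ≥ 5: 0.14, 0.06, 0 → sum = 0.2
V_5 = 0.2 / l_5 = 0.2 / 0.07 = 2.857143… → 2.857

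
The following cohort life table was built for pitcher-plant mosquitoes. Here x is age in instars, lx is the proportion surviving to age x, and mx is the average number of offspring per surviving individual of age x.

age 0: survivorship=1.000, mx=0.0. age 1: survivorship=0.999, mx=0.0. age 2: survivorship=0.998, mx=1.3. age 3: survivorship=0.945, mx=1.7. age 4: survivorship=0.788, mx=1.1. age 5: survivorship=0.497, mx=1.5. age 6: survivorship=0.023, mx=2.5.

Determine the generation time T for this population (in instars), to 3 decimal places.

3.270

lx·mx: 0, 0, 1.2974, 1.6065, 0.8668, 0.7455, 0.0575 → R0 = 4.5737
x·lx·mx: 0, 0, 2.5948, 4.8195, 3.4672, 3.7275, 0.345 → Σ = 14.954
T = 14.954 / 4.5737 = 3.269563… → 3.270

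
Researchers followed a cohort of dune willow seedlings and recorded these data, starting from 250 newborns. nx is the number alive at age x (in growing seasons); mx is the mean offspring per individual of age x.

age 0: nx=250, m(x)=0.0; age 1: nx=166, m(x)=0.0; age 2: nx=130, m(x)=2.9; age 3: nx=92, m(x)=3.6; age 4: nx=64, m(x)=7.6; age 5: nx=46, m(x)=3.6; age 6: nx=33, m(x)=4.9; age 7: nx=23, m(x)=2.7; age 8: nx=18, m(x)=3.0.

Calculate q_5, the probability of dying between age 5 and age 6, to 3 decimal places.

0.283

lx = nx/n0 = nx/250: 1, 0.664, 0.52, 0.368, 0.256, 0.184, 0.132, 0.092, 0.072
q_5 = (l_5 − l_6) / l_5 = (0.184 − 0.132) / 0.184
     = 0.052 / 0.184 = 0.282609… → 0.283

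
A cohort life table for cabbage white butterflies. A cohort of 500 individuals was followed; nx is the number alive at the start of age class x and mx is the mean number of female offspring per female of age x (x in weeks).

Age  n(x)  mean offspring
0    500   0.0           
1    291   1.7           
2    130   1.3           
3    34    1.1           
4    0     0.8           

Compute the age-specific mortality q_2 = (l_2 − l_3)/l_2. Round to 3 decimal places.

lx = nx/n0 = nx/500: 1, 0.582, 0.26, 0.068, 0
q_2 = (l_2 − l_3) / l_2 = (0.26 − 0.068) / 0.26
     = 0.192 / 0.26 = 0.738462… → 0.738

0.738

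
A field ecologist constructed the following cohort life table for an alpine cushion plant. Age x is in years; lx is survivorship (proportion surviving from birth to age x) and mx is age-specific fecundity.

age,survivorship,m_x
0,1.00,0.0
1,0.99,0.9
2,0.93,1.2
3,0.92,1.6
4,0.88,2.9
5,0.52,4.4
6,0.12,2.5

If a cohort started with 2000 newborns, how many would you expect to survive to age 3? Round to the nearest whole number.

1840

Expected survivors = N0 · l_3 = 2000 × 0.92 = 1840 → 1840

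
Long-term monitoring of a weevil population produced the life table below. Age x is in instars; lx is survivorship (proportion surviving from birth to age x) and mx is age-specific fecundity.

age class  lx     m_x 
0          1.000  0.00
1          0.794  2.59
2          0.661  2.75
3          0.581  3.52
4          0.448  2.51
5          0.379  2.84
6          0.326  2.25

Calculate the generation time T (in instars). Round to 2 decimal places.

2.95

lx·mx: 0, 2.05646, 1.81775, 2.04512, 1.12448, 1.07636, 0.7335 → R0 = 8.85367
x·lx·mx: 0, 2.05646, 3.6355, 6.13536, 4.49792, 5.3818, 4.401 → Σ = 26.10804
T = 26.10804 / 8.85367 = 2.948838… → 2.95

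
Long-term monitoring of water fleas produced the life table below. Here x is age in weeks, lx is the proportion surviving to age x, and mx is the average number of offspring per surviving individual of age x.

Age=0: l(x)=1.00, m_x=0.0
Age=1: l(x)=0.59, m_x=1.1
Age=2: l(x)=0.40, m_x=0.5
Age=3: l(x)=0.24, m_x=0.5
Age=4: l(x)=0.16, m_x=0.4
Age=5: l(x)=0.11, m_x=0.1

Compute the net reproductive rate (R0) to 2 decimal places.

1.04

lx·mx by age: 0, 0.649, 0.2, 0.12, 0.064, 0.011
R0 = Σ lx·mx = 1.044 → 1.04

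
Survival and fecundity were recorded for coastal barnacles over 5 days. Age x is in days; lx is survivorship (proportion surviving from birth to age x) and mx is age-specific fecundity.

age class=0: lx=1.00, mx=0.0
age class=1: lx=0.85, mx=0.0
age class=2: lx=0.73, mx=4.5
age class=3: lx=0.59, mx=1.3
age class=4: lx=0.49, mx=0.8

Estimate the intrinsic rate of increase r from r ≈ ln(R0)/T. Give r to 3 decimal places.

R0 = Σ lx·mx = 0 + 0 + 3.285 + 0.767 + 0.392 = 4.444
Σ x·lx·mx = 10.439; T = 10.439/4.444 = 2.34901…
r ≈ ln(R0)/T = ln(4.444)/2.34901… = 0.63497… → 0.635

0.635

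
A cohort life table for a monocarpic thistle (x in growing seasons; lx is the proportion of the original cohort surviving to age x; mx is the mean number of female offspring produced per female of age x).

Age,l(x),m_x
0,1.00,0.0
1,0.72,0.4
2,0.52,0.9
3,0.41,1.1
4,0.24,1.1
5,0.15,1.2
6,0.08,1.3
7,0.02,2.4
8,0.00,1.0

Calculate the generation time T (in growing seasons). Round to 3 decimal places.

lx·mx: 0, 0.288, 0.468, 0.451, 0.264, 0.18, 0.104, 0.048, 0 → R0 = 1.803
x·lx·mx: 0, 0.288, 0.936, 1.353, 1.056, 0.9, 0.624, 0.336, 0 → Σ = 5.493
T = 5.493 / 1.803 = 3.046589… → 3.047

3.047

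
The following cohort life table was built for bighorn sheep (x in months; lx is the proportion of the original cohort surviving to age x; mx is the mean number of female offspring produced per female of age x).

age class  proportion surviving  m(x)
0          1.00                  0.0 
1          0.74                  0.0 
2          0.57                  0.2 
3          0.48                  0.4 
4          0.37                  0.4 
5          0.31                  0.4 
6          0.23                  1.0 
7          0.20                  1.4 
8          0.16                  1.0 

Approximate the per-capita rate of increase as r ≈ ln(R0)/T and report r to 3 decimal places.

R0 = Σ lx·mx = 0 + 0 + 0.114 + 0.192 + 0.148 + 0.124 + 0.23 + 0.28 + 0.16 = 1.248
Σ x·lx·mx = 6.636; T = 6.636/1.248 = 5.31731…
r ≈ ln(R0)/T = ln(1.248)/5.31731… = 0.04166… → 0.042

0.042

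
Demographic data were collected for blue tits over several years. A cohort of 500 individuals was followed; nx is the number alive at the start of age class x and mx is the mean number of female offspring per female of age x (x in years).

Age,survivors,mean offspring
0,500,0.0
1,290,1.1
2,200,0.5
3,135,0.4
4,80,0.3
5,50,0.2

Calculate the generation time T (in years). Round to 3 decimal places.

lx = nx/n0 = nx/500: 1, 0.58, 0.4, 0.27, 0.16, 0.1
lx·mx: 0, 0.638, 0.2, 0.108, 0.048, 0.02 → R0 = 1.014
x·lx·mx: 0, 0.638, 0.4, 0.324, 0.192, 0.1 → Σ = 1.654
T = 1.654 / 1.014 = 1.631164… → 1.631

1.631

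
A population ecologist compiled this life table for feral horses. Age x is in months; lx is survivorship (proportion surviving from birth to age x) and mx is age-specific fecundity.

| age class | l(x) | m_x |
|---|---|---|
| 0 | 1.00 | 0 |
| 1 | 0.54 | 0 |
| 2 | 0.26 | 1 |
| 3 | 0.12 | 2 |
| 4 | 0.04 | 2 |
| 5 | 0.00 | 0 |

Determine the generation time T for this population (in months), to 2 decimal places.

lx·mx: 0, 0, 0.26, 0.24, 0.08, 0 → R0 = 0.58
x·lx·mx: 0, 0, 0.52, 0.72, 0.32, 0 → Σ = 1.56
T = 1.56 / 0.58 = 2.689655… → 2.69

2.69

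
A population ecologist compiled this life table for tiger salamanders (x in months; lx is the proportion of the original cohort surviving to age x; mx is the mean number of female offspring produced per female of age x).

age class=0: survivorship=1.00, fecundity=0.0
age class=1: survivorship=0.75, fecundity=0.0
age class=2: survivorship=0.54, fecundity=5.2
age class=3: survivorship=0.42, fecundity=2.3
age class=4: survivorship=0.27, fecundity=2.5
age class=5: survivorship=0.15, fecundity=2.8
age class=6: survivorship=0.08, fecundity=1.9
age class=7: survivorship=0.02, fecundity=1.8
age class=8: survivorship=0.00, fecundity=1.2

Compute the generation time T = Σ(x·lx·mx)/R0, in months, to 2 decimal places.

lx·mx: 0, 0, 2.808, 0.966, 0.675, 0.42, 0.152, 0.036, 0 → R0 = 5.057
x·lx·mx: 0, 0, 5.616, 2.898, 2.7, 2.1, 0.912, 0.252, 0 → Σ = 14.478
T = 14.478 / 5.057 = 2.862962… → 2.86

2.86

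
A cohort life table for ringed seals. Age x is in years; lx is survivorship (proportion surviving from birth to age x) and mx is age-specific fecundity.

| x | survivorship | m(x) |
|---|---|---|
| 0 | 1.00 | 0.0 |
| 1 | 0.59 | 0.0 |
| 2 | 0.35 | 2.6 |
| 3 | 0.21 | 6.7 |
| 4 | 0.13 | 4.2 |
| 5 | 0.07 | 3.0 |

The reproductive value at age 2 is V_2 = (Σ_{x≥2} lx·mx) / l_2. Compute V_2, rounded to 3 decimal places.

lx·mx for x ≥ 2: 0.91, 1.407, 0.546, 0.21 → sum = 3.073
V_2 = 3.073 / l_2 = 3.073 / 0.35 = 8.78 → 8.780

8.780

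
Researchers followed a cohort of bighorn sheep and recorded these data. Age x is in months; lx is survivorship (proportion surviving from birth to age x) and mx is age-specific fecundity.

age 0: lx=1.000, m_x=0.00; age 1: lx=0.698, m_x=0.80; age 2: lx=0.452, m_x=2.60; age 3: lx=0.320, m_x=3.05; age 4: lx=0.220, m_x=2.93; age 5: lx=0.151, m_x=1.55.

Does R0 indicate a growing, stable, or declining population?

growing

R0 = Σ lx·mx = 0 + 0.5584 + 1.1752 + 0.976 + 0.6446 + 0.23405 = 3.58825
R0 > 1, so the population is growing.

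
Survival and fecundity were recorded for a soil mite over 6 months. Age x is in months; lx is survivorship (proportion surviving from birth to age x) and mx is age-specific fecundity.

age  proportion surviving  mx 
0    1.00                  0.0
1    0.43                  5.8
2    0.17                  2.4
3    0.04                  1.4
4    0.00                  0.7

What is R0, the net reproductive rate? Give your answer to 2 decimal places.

2.96

lx·mx by age: 0, 2.494, 0.408, 0.056, 0
R0 = Σ lx·mx = 2.958 → 2.96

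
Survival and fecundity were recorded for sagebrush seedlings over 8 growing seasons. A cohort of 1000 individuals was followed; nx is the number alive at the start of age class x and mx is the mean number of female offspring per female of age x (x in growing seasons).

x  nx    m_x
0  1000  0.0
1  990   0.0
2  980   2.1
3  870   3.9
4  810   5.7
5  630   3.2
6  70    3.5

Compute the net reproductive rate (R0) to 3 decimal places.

12.329

lx = nx/n0 = nx/1000: 1, 0.99, 0.98, 0.87, 0.81, 0.63, 0.07
lx·mx by age: 0, 0, 2.058, 3.393, 4.617, 2.016, 0.245
R0 = Σ lx·mx = 12.329 → 12.329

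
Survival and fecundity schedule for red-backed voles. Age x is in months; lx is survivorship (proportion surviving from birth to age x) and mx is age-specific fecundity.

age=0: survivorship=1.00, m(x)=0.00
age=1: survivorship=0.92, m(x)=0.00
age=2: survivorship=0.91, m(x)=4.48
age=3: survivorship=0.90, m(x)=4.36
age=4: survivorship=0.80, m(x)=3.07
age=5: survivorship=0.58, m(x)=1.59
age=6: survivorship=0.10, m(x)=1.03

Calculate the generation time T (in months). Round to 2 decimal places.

lx·mx: 0, 0, 4.0768, 3.924, 2.456, 0.9222, 0.103 → R0 = 11.482
x·lx·mx: 0, 0, 8.1536, 11.772, 9.824, 4.611, 0.618 → Σ = 34.9786
T = 34.9786 / 11.482 = 3.046386… → 3.05

3.05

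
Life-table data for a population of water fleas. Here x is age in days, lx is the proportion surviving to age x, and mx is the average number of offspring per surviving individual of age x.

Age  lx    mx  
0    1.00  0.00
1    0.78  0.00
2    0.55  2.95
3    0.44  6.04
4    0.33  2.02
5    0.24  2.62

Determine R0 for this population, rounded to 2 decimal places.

5.58

lx·mx by age: 0, 0, 1.6225, 2.6576, 0.6666, 0.6288
R0 = Σ lx·mx = 5.5755 → 5.58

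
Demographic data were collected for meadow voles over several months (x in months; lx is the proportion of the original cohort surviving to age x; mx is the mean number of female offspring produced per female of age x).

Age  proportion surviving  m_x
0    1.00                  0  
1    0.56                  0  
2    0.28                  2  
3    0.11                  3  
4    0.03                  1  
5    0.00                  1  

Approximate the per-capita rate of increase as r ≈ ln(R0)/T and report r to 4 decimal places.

-0.0344

R0 = Σ lx·mx = 0 + 0 + 0.56 + 0.33 + 0.03 + 0 = 0.92
Σ x·lx·mx = 2.23; T = 2.23/0.92 = 2.42391…
r ≈ ln(R0)/T = ln(0.92)/2.42391… = -0.0344… → -0.0344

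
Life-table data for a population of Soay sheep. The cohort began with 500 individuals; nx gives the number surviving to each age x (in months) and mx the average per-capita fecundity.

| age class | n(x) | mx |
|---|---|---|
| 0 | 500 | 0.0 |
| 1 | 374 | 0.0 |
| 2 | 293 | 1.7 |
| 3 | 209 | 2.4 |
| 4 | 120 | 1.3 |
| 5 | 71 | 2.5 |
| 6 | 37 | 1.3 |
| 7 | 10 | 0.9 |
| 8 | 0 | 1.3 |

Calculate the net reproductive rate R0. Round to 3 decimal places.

2.781

lx = nx/n0 = nx/500: 1, 0.748, 0.586, 0.418, 0.24, 0.142, 0.074, 0.02, 0
lx·mx by age: 0, 0, 0.9962, 1.0032, 0.312, 0.355, 0.0962, 0.018, 0
R0 = Σ lx·mx = 2.7806 → 2.781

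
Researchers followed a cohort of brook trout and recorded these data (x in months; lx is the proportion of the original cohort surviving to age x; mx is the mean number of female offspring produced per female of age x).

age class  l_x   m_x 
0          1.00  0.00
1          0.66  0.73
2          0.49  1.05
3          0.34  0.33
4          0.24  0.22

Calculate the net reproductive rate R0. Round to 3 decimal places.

lx·mx by age: 0, 0.4818, 0.5145, 0.1122, 0.0528
R0 = Σ lx·mx = 1.1613 → 1.161

1.161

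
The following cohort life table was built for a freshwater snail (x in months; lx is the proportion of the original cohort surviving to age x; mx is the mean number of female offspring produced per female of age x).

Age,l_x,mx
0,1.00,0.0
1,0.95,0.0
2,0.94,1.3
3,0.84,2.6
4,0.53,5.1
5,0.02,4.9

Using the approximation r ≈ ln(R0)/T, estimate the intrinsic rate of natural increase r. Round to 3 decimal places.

0.558

R0 = Σ lx·mx = 0 + 0 + 1.222 + 2.184 + 2.703 + 0.098 = 6.207
Σ x·lx·mx = 20.298; T = 20.298/6.207 = 3.27018…
r ≈ ln(R0)/T = ln(6.207)/3.27018… = 0.55828… → 0.558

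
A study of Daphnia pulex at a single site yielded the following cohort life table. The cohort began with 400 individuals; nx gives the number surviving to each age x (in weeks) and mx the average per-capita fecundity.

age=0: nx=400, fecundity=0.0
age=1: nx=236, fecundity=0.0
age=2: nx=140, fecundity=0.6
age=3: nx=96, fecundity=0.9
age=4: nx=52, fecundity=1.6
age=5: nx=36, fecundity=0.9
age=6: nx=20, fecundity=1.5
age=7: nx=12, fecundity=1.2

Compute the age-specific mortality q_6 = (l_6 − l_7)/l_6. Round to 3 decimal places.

lx = nx/n0 = nx/400: 1, 0.59, 0.35, 0.24, 0.13, 0.09, 0.05, 0.03
q_6 = (l_6 − l_7) / l_6 = (0.05 − 0.03) / 0.05
     = 0.02 / 0.05 = 0.4 → 0.400

0.400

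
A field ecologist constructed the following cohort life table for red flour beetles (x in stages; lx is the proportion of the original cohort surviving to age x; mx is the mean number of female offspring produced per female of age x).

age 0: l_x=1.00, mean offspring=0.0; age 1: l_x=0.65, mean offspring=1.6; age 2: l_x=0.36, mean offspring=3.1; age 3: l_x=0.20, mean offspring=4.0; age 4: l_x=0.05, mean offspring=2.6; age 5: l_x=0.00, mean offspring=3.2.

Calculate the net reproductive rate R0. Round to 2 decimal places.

3.09

lx·mx by age: 0, 1.04, 1.116, 0.8, 0.13, 0
R0 = Σ lx·mx = 3.086 → 3.09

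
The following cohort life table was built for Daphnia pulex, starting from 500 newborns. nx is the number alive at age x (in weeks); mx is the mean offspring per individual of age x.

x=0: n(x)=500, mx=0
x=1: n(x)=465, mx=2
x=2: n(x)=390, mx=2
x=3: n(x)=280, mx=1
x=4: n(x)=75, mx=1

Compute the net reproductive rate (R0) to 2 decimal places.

4.13

lx = nx/n0 = nx/500: 1, 0.93, 0.78, 0.56, 0.15
lx·mx by age: 0, 1.86, 1.56, 0.56, 0.15
R0 = Σ lx·mx = 4.13 → 4.13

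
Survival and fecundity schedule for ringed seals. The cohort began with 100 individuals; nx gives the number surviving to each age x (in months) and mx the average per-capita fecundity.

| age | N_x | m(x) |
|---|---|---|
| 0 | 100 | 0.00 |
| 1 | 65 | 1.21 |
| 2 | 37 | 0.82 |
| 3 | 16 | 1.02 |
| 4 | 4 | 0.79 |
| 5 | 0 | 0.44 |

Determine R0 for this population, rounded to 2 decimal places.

lx = nx/n0 = nx/100: 1, 0.65, 0.37, 0.16, 0.04, 0
lx·mx by age: 0, 0.7865, 0.3034, 0.1632, 0.0316, 0
R0 = Σ lx·mx = 1.2847 → 1.28

1.28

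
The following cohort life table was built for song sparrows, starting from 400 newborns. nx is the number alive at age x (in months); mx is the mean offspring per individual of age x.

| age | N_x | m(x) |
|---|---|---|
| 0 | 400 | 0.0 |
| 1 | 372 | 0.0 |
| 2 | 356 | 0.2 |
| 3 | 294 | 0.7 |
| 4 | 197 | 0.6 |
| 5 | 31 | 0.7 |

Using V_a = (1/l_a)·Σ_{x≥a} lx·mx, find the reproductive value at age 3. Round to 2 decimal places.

lx = nx/n0 = nx/400: 1, 0.93, 0.89, 0.735, 0.4925, 0.0775
lx·mx for x ≥ 3: 0.5145, 0.2955, 0.05425 → sum = 0.86425
V_3 = 0.86425 / l_3 = 0.86425 / 0.735 = 1.17585… → 1.18

1.18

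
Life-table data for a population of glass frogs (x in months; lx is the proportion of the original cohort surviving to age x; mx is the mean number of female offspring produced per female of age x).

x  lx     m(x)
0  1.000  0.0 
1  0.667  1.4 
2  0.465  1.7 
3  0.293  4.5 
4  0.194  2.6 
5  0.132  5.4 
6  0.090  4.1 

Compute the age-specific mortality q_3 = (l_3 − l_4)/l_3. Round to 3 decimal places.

q_3 = (l_3 − l_4) / l_3 = (0.293 − 0.194) / 0.293
     = 0.099 / 0.293 = 0.337884… → 0.338

0.338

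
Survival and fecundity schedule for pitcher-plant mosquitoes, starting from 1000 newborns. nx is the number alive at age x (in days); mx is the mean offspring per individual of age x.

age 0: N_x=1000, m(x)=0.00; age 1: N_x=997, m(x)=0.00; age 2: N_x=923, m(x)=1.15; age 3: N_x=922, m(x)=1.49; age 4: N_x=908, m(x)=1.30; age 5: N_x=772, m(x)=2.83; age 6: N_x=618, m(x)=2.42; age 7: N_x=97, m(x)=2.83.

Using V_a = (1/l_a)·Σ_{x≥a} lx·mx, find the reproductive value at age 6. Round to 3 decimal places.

lx = nx/n0 = nx/1000: 1, 0.997, 0.923, 0.922, 0.908, 0.772, 0.618, 0.097
lx·mx for x ≥ 6: 1.49556, 0.27451 → sum = 1.77007
V_6 = 1.77007 / l_6 = 1.77007 / 0.618 = 2.864191… → 2.864

2.864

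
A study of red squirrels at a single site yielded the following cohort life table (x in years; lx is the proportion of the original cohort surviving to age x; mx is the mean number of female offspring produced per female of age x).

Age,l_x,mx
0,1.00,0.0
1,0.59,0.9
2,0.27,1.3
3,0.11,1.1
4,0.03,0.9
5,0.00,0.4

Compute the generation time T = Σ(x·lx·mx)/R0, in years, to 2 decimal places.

1.65

lx·mx: 0, 0.531, 0.351, 0.121, 0.027, 0 → R0 = 1.03
x·lx·mx: 0, 0.531, 0.702, 0.363, 0.108, 0 → Σ = 1.704
T = 1.704 / 1.03 = 1.654369… → 1.65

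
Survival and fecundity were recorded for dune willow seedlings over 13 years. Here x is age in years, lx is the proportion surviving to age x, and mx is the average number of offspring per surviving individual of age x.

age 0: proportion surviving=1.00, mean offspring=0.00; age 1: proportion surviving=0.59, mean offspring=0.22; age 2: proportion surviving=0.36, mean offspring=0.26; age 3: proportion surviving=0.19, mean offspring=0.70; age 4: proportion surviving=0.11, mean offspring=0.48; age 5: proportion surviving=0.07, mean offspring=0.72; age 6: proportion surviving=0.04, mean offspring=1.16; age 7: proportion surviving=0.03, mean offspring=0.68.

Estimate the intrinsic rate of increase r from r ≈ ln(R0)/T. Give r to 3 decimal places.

-0.211

R0 = Σ lx·mx = 0 + 0.1298 + 0.0936 + 0.133 + 0.0528 + 0.0504 + 0.0464 + 0.0204 = 0.5264
Σ x·lx·mx = 1.6004; T = 1.6004/0.5264 = 3.04027…
r ≈ ln(R0)/T = ln(0.5264)/3.04027… = -0.21106… → -0.211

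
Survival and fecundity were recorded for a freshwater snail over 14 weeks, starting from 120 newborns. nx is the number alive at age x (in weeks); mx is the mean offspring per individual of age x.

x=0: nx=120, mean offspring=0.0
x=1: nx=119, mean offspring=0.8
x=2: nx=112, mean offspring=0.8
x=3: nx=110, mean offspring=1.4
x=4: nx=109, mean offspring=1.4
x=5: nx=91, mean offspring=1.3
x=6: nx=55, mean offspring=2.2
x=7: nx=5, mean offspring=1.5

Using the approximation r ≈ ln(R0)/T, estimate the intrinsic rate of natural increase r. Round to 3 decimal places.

0.494

lx = nx/n0 = nx/120: 1, 0.99167…, 0.93333…, 0.91667…, 0.90833…, 0.75833…, 0.45833…, 0.04167…
R0 = Σ lx·mx = 0 + 0.79333… + 0.74667… + 1.28333… + 1.27167… + 0.98583… + 1.00833… + 0.0625… = 6.151667…
Σ x·lx·mx = 22.64…; T = 22.64…/6.151667… = 3.6803…
r ≈ ln(R0)/T = ln(6.151667…)/3.6803… = 0.49363… → 0.494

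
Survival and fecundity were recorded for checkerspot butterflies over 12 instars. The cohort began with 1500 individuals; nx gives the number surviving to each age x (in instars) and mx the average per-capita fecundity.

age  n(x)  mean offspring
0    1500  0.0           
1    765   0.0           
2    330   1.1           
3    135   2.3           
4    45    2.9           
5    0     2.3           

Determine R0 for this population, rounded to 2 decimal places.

lx = nx/n0 = nx/1500: 1, 0.51, 0.22, 0.09, 0.03, 0
lx·mx by age: 0, 0, 0.242, 0.207, 0.087, 0
R0 = Σ lx·mx = 0.536 → 0.54

0.54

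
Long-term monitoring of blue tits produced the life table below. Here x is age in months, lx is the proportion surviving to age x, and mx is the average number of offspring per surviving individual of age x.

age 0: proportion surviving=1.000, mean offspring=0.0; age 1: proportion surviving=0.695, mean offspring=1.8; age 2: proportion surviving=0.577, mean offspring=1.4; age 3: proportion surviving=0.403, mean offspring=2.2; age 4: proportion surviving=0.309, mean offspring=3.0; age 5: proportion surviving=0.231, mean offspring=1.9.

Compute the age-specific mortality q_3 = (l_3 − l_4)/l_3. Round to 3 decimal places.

0.233

q_3 = (l_3 − l_4) / l_3 = (0.403 − 0.309) / 0.403
     = 0.094 / 0.403 = 0.233251… → 0.233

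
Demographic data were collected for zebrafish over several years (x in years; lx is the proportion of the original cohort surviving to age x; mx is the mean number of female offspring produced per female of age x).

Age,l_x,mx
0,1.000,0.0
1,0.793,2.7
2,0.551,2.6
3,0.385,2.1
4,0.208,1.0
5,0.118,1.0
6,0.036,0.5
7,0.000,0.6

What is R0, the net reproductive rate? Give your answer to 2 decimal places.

4.73

lx·mx by age: 0, 2.1411, 1.4326, 0.8085, 0.208, 0.118, 0.018, 0
R0 = Σ lx·mx = 4.7262 → 4.73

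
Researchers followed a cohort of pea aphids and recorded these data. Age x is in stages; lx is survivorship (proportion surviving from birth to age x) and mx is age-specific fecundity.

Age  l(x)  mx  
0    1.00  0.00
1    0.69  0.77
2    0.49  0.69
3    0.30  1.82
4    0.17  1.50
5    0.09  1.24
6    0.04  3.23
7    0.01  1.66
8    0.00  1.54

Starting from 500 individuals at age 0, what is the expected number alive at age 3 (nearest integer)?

Expected survivors = N0 · l_3 = 500 × 0.30 = 150 → 150

150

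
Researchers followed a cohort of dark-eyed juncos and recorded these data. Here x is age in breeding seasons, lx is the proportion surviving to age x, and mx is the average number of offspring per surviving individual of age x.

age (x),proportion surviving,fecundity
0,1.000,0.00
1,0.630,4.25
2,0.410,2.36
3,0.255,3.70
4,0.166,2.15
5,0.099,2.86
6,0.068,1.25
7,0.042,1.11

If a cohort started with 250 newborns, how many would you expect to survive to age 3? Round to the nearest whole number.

64

Expected survivors = N0 · l_3 = 250 × 0.255 = 63.75 → 64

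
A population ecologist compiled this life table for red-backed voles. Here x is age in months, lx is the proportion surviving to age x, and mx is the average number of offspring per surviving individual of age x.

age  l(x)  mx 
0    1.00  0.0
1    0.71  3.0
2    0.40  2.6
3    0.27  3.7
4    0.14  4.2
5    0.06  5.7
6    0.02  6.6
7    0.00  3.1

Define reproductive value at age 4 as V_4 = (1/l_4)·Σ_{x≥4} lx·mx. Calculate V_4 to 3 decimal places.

7.586

lx·mx for x ≥ 4: 0.588, 0.342, 0.132, 0 → sum = 1.062
V_4 = 1.062 / l_4 = 1.062 / 0.14 = 7.585714… → 7.586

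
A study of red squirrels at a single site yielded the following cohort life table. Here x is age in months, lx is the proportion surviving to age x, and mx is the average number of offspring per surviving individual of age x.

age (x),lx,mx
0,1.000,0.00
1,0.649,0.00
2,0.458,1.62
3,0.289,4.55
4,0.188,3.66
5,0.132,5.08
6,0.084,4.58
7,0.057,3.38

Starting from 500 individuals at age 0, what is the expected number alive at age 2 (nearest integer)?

Expected survivors = N0 · l_2 = 500 × 0.458 = 229 → 229

229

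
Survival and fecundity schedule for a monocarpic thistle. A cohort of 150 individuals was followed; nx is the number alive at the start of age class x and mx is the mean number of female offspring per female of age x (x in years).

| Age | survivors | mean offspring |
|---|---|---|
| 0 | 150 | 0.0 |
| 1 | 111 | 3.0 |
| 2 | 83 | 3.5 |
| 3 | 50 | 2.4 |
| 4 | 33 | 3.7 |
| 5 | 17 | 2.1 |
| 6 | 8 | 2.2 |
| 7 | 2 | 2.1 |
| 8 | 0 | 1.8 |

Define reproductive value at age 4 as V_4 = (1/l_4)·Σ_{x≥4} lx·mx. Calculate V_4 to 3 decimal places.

lx = nx/n0 = nx/150: 1, 0.74, 0.55333…, 0.33333…, 0.22, 0.11333…, 0.05333…, 0.01333…, 0
lx·mx for x ≥ 4: 0.814, 0.238…, 0.117333…, 0.028…, 0 → sum = 1.197333…
V_4 = 1.197333… / l_4 = 1.197333… / 0.22 = 5.442424… → 5.442

5.442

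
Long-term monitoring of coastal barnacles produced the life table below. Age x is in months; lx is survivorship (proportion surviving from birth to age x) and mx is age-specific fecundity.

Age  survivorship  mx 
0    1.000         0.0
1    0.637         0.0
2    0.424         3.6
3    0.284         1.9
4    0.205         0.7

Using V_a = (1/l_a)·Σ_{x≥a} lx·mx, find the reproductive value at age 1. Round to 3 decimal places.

lx·mx for x ≥ 1: 0, 1.5264, 0.5396, 0.1435 → sum = 2.2095
V_1 = 2.2095 / l_1 = 2.2095 / 0.637 = 3.468603… → 3.469

3.469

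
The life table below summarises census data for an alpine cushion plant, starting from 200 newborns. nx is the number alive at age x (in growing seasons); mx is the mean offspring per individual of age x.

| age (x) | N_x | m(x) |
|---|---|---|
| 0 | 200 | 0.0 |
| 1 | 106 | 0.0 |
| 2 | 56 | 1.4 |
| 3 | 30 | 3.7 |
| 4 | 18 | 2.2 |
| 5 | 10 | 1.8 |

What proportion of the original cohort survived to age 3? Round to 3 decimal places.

l_3 = n_3/n_0 = 30/200 = 0.15 → 0.150

0.150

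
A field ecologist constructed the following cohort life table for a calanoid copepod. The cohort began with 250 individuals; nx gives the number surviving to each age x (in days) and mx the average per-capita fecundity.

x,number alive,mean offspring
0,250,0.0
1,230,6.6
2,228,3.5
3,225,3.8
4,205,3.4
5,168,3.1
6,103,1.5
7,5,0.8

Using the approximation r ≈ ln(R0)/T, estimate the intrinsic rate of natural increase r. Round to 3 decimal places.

1.097

lx = nx/n0 = nx/250: 1, 0.92, 0.912, 0.9, 0.82, 0.672, 0.412, 0.02
R0 = Σ lx·mx = 0 + 6.072 + 3.192 + 3.42 + 2.788 + 2.0832 + 0.618 + 0.016 = 18.1892
Σ x·lx·mx = 48.104; T = 48.104/18.1892 = 2.64465…
r ≈ ln(R0)/T = ln(18.1892)/2.64465… = 1.09687… → 1.097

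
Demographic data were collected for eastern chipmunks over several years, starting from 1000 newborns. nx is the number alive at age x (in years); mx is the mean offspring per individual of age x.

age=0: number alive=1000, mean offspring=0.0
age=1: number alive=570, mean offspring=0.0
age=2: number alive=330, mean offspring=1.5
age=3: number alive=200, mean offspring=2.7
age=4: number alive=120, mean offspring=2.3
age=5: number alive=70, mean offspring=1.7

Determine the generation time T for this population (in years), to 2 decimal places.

lx = nx/n0 = nx/1000: 1, 0.57, 0.33, 0.2, 0.12, 0.07
lx·mx: 0, 0, 0.495, 0.54, 0.276, 0.119 → R0 = 1.43
x·lx·mx: 0, 0, 0.99, 1.62, 1.104, 0.595 → Σ = 4.309
T = 4.309 / 1.43 = 3.013287… → 3.01

3.01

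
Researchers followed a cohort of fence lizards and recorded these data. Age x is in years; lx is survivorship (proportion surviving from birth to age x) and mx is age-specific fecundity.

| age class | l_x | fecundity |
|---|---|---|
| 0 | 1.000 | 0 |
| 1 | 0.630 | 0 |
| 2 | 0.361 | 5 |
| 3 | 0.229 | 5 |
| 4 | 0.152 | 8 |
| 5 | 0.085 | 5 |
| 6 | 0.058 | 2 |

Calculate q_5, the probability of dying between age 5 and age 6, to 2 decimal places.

q_5 = (l_5 − l_6) / l_5 = (0.085 − 0.058) / 0.085
     = 0.027 / 0.085 = 0.317647… → 0.32

0.32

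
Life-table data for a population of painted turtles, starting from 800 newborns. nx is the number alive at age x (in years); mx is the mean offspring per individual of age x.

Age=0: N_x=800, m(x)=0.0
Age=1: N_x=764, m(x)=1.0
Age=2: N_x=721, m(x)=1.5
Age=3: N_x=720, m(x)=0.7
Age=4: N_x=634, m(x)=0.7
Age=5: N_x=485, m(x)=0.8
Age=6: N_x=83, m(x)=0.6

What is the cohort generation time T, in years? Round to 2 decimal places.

2.62

lx = nx/n0 = nx/800: 1, 0.955, 0.90125, 0.9, 0.7925, 0.60625, 0.10375
lx·mx: 0, 0.955, 1.351875, 0.63, 0.55475, 0.485, 0.06225 → R0 = 4.038875
x·lx·mx: 0, 0.955, 2.70375, 1.89, 2.219, 2.425, 0.3735 → Σ = 10.56625
T = 10.56625 / 4.038875 = 2.616137… → 2.62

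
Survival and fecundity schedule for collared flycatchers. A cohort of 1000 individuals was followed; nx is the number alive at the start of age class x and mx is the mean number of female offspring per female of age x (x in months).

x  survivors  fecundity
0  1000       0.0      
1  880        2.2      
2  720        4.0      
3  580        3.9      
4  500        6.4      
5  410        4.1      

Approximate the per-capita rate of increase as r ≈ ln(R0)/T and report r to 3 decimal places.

0.832

lx = nx/n0 = nx/1000: 1, 0.88, 0.72, 0.58, 0.5, 0.41
R0 = Σ lx·mx = 0 + 1.936 + 2.88 + 2.262 + 3.2 + 1.681 = 11.959
Σ x·lx·mx = 35.687; T = 35.687/11.959 = 2.98411…
r ≈ ln(R0)/T = ln(11.959)/2.98411… = 0.83157… → 0.832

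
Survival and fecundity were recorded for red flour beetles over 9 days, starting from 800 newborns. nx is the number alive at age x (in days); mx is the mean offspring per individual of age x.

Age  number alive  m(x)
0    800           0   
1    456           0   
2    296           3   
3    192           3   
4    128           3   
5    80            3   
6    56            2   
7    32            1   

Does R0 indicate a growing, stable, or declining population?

lx = nx/n0 = nx/800: 1, 0.57, 0.37, 0.24, 0.16, 0.1, 0.07, 0.04
R0 = Σ lx·mx = 0 + 0 + 1.11 + 0.72 + 0.48 + 0.3 + 0.14 + 0.04 = 2.79
R0 > 1, so the population is growing.

growing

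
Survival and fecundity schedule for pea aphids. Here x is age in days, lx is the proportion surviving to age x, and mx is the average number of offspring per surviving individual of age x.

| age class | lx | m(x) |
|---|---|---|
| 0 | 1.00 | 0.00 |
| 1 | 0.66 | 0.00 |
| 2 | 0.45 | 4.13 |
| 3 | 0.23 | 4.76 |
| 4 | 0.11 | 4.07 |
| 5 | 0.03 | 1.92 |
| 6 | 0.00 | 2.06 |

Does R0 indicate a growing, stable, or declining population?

growing

R0 = Σ lx·mx = 0 + 0 + 1.8585 + 1.0948 + 0.4477 + 0.0576 + 0 = 3.4586
R0 > 1, so the population is growing.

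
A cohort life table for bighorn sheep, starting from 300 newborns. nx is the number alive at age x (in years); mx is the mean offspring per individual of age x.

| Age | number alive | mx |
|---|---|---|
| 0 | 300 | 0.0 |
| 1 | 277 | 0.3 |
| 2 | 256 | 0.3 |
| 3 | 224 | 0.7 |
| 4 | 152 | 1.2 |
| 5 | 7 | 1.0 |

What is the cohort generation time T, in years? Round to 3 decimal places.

lx = nx/n0 = nx/300: 1, 0.92333…, 0.85333…, 0.74667…, 0.50667…, 0.02333…
lx·mx: 0, 0.277…, 0.256…, 0.522667…, 0.608…, 0.023333… → R0 = 1.687…
x·lx·mx: 0, 0.277…, 0.512…, 1.568…, 2.432…, 0.116667… → Σ = 4.905667…
T = 4.905667… / 1.687… = 2.907923… → 2.908

2.908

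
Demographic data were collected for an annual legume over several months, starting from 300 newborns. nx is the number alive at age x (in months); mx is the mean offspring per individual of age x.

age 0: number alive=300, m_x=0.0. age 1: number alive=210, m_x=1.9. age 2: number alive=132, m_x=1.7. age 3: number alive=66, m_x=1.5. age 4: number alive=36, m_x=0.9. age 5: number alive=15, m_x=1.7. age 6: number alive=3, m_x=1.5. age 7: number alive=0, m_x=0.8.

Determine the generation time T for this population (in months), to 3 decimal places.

lx = nx/n0 = nx/300: 1, 0.7, 0.44, 0.22, 0.12, 0.05, 0.01, 0
lx·mx: 0, 1.33, 0.748, 0.33, 0.108, 0.085, 0.015, 0 → R0 = 2.616
x·lx·mx: 0, 1.33, 1.496, 0.99, 0.432, 0.425, 0.09, 0 → Σ = 4.763
T = 4.763 / 2.616 = 1.820719… → 1.821

1.821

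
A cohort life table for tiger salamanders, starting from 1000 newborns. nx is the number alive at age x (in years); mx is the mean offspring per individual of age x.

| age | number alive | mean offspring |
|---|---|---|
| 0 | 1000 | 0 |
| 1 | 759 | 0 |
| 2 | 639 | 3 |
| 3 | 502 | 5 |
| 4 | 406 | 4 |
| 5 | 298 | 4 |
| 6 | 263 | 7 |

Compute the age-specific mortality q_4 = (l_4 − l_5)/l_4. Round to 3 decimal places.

0.266

lx = nx/n0 = nx/1000: 1, 0.759, 0.639, 0.502, 0.406, 0.298, 0.263
q_4 = (l_4 − l_5) / l_4 = (0.406 − 0.298) / 0.406
     = 0.108 / 0.406 = 0.26601… → 0.266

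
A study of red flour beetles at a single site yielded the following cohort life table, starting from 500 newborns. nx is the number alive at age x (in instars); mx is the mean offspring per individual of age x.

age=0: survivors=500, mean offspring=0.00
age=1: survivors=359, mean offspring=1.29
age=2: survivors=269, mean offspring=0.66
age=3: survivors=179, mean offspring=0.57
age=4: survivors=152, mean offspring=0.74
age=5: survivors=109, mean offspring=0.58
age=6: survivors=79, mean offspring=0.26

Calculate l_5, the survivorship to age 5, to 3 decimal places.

0.218

l_5 = n_5/n_0 = 109/500 = 0.218 → 0.218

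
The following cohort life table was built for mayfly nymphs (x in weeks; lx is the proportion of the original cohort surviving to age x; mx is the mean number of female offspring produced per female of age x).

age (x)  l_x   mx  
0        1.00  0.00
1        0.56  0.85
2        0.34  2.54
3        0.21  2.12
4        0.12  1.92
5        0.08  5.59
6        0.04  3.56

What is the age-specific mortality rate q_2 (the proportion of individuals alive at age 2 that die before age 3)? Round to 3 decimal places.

0.382

q_2 = (l_2 − l_3) / l_2 = (0.34 − 0.21) / 0.34
     = 0.13 / 0.34 = 0.382353… → 0.382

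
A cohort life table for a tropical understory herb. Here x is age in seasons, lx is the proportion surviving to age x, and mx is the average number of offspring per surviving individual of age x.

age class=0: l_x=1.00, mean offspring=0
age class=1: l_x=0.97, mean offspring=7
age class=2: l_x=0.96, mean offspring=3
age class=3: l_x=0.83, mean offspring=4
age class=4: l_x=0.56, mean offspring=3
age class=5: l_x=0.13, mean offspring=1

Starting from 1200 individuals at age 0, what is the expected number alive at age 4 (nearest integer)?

672

Expected survivors = N0 · l_4 = 1200 × 0.56 = 672 → 672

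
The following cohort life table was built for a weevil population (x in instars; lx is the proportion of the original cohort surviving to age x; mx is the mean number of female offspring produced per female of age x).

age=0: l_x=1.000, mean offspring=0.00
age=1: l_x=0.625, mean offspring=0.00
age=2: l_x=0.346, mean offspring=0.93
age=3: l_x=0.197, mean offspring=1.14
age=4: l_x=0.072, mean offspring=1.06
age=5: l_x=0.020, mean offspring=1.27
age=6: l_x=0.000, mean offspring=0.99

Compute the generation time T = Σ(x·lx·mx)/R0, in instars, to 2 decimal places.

lx·mx: 0, 0, 0.32178, 0.22458, 0.07632, 0.0254, 0 → R0 = 0.64808
x·lx·mx: 0, 0, 0.64356, 0.67374, 0.30528, 0.127, 0 → Σ = 1.74958
T = 1.74958 / 0.64808 = 2.699636… → 2.70

2.70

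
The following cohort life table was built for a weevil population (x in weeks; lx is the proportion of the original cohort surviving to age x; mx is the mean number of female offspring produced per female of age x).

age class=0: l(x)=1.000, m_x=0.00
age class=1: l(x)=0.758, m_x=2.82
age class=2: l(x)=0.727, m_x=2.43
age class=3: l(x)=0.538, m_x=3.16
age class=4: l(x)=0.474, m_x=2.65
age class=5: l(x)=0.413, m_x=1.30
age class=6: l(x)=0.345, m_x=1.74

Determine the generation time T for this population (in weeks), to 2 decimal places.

lx·mx: 0, 2.13756, 1.76661, 1.70008, 1.2561, 0.5369, 0.6003 → R0 = 7.99755
x·lx·mx: 0, 2.13756, 3.53322, 5.10024, 5.0244, 2.6845, 3.6018 → Σ = 22.08172
T = 22.08172 / 7.99755 = 2.761061… → 2.76

2.76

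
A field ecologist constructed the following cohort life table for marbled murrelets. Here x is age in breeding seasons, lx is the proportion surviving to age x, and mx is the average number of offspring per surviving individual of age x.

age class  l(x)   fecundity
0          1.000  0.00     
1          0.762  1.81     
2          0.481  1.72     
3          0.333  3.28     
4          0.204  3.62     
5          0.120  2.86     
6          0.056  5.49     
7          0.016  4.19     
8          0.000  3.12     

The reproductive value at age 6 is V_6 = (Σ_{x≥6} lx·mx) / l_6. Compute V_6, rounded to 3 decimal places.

6.687

lx·mx for x ≥ 6: 0.30744, 0.06704, 0 → sum = 0.37448
V_6 = 0.37448 / l_6 = 0.37448 / 0.056 = 6.687143… → 6.687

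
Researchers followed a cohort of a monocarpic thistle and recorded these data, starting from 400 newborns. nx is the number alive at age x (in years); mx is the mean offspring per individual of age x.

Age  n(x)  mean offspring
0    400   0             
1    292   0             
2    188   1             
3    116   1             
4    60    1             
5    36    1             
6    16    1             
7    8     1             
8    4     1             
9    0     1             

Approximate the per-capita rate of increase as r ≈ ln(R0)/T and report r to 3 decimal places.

0.022

lx = nx/n0 = nx/400: 1, 0.73, 0.47, 0.29, 0.15, 0.09, 0.04, 0.02, 0.01, 0
R0 = Σ lx·mx = 0 + 0 + 0.47 + 0.29 + 0.15 + 0.09 + 0.04 + 0.02 + 0.01 + 0 = 1.07
Σ x·lx·mx = 3.32; T = 3.32/1.07 = 3.1028…
r ≈ ln(R0)/T = ln(1.07)/3.1028… = 0.02181… → 0.022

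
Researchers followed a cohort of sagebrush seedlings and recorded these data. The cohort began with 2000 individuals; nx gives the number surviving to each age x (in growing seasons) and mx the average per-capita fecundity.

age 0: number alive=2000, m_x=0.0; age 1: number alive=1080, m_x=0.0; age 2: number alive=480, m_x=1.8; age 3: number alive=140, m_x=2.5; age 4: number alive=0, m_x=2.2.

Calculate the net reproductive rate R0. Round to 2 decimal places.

lx = nx/n0 = nx/2000: 1, 0.54, 0.24, 0.07, 0
lx·mx by age: 0, 0, 0.432, 0.175, 0
R0 = Σ lx·mx = 0.607 → 0.61

0.61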